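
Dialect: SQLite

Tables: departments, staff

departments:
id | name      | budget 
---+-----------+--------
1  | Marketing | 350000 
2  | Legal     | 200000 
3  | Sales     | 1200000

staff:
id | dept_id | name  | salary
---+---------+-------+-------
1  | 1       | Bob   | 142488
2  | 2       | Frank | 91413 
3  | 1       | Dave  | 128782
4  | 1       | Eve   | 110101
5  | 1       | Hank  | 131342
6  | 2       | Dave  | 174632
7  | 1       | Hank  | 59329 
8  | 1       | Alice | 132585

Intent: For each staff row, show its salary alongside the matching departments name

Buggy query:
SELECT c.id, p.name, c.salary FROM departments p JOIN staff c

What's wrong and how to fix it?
Bug: JOIN with no ON clause produces a cartesian product; every staff row pairs with every departments row

Fix: Specify the join condition linking the foreign key to the parent id

Corrected query:
SELECT c.id, p.name, c.salary FROM departments p JOIN staff c ON c.dept_id = p.id

Result:
id | name      | salary
---+-----------+-------
1  | Marketing | 142488
2  | Legal     | 91413 
3  | Marketing | 128782
4  | Marketing | 110101
5  | Marketing | 131342
6  | Legal     | 174632
7  | Marketing | 59329 
8  | Marketing | 132585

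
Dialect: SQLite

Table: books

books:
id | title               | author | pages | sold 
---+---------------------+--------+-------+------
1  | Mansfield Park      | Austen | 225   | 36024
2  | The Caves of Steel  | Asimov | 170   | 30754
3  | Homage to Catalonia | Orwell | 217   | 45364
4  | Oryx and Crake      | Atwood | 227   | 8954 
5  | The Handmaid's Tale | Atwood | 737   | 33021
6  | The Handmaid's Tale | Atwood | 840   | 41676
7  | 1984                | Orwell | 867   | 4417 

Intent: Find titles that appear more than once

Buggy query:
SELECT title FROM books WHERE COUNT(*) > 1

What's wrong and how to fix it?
Bug: WHERE can't reference COUNT(*); aggregates are computed after WHERE

Fix: Group first, then use HAVING for the count condition

Corrected query:
SELECT title FROM books GROUP BY title HAVING COUNT(*) > 1

Result:
title              
-------------------
The Handmaid's Tale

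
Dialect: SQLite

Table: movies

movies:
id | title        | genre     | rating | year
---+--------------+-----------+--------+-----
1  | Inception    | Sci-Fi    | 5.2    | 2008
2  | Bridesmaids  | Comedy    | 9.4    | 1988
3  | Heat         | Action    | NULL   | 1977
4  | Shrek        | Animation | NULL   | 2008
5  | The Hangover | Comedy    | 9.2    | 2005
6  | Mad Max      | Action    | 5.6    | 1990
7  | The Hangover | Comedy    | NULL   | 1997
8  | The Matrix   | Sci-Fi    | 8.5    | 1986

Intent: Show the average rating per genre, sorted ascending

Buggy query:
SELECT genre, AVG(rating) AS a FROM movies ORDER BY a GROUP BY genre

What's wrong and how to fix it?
Bug: GROUP BY must precede ORDER BY

Fix: Move ORDER BY to the end, after GROUP BY

Corrected query:
SELECT genre, AVG(rating) AS a FROM movies GROUP BY genre ORDER BY a

Result:
genre     | a   
----------+-----
Animation | NULL
Action    | 5.6 
Sci-Fi    | 6.85
Comedy    | 9.3 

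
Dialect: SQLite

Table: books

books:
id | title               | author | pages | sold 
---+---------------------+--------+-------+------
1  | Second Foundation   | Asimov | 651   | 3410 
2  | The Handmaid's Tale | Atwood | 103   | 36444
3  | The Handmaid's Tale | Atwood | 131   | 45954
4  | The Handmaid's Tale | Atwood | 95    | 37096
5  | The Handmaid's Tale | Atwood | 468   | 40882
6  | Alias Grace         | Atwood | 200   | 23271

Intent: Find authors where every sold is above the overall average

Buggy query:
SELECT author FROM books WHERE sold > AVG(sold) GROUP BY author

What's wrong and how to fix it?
Bug: WHERE evaluates per row before aggregation, so AVG() is unavailable

Fix: Compute the overall average in a scalar subquery and compare each group's MIN against it in HAVING

Corrected query:
SELECT author FROM books GROUP BY author HAVING MIN(sold) > (SELECT AVG(sold) FROM books)

Result:
(no rows)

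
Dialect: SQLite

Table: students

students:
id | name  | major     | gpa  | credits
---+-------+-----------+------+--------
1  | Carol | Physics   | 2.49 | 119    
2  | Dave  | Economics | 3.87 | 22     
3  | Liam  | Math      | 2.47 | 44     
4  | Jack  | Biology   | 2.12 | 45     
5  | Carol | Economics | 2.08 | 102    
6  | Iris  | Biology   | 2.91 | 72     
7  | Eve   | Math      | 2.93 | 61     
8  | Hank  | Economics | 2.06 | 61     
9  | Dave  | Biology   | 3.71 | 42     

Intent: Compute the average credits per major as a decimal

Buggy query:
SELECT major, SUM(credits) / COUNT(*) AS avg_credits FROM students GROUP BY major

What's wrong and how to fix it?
Bug: SUM(credits) and COUNT(*) are both integers; the division truncates the fractional part

Fix: Cast one side to REAL so the division keeps the fractional part

Corrected query:
SELECT major, SUM(credits) * 1.0 / COUNT(*) AS avg_credits FROM students GROUP BY major

Result:
major     | avg_credits
----------+------------
Biology   | 53         
Economics | 61.666667  
Math      | 52.5       
Physics   | 119        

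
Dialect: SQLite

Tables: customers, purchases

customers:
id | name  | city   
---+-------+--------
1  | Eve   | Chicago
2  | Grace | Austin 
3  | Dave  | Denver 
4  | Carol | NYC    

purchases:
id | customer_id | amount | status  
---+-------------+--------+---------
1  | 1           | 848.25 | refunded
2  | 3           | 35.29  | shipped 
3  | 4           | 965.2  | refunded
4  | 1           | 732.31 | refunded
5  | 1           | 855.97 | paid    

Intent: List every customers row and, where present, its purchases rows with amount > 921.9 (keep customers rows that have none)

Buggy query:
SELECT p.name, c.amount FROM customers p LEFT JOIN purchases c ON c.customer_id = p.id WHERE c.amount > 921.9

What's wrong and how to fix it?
Bug: Filtering c.amount in WHERE discards the NULL rows produced by LEFT JOIN, turning it into an inner join

Fix: Move the right-table condition into the ON clause so unmatched parents are kept

Corrected query:
SELECT p.name, c.amount FROM customers p LEFT JOIN purchases c ON c.customer_id = p.id AND c.amount > 921.9

Result:
name  | amount
------+-------
Eve   | NULL  
Grace | NULL  
Dave  | NULL  
Carol | 965.2 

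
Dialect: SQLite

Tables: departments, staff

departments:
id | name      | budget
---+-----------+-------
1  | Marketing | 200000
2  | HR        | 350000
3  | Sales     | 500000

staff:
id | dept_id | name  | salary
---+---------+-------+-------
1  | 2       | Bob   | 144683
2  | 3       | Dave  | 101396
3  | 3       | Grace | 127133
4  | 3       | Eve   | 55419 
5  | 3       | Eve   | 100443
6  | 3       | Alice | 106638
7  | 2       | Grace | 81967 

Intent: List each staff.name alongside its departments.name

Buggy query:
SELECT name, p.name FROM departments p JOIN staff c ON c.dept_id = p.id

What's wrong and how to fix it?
Bug: 'name' exists in both joined tables, so the database can't tell which one is meant

Fix: Qualify the column with its table alias (c.name)

Corrected query:
SELECT c.name, p.name FROM departments p JOIN staff c ON c.dept_id = p.id

Result:
name  | name 
------+------
Bob   | HR   
Dave  | Sales
Grace | Sales
Eve   | Sales
Eve   | Sales
Alice | Sales
Grace | HR   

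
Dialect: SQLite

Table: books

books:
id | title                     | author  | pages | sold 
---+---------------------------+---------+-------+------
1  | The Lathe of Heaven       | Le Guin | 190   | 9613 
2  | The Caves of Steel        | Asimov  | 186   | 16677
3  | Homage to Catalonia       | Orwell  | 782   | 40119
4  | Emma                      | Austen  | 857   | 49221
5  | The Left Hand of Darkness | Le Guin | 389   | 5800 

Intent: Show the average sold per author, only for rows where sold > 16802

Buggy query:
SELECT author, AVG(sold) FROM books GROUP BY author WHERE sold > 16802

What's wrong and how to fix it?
Bug: WHERE cannot follow GROUP BY

Fix: Place WHERE between FROM and GROUP BY

Corrected query:
SELECT author, AVG(sold) FROM books WHERE sold > 16802 GROUP BY author

Result:
author | AVG(sold)
-------+----------
Austen | 49221    
Orwell | 40119    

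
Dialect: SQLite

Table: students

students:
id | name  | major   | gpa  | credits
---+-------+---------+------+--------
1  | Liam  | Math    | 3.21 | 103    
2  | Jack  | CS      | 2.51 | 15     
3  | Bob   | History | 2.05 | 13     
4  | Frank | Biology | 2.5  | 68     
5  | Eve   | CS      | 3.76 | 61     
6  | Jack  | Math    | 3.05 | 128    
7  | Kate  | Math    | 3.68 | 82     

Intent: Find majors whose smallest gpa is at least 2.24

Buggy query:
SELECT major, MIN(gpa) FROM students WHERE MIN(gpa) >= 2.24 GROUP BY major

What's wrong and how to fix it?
Bug: MIN() in WHERE is a misuse of aggregate

Fix: Replace WHERE with HAVING after the GROUP BY

Corrected query:
SELECT major, MIN(gpa) FROM students GROUP BY major HAVING MIN(gpa) >= 2.24

Result:
major   | MIN(gpa)
--------+---------
Biology | 2.5     
CS      | 2.51    
Math    | 3.05    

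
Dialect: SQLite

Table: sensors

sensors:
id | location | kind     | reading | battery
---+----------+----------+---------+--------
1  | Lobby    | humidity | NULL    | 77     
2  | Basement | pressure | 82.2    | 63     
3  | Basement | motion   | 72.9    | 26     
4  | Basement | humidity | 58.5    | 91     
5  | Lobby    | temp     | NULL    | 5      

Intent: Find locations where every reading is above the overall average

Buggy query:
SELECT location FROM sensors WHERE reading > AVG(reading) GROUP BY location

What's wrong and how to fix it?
Bug: AVG() is an aggregate; it can't sit directly in WHERE

Fix: Use a subquery for AVG and a HAVING MIN(...) filter so the condition holds for every row in the group

Corrected query:
SELECT location FROM sensors GROUP BY location HAVING MIN(reading) > (SELECT AVG(reading) FROM sensors)

Result:
(no rows)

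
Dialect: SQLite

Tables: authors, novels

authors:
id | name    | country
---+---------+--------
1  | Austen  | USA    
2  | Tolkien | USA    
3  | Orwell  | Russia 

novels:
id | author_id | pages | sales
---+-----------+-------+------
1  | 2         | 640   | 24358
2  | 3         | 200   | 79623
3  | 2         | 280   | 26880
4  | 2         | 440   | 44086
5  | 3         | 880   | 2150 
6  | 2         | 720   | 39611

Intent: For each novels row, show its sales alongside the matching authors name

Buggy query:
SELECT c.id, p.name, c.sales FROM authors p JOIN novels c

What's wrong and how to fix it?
Bug: Missing join condition: each novels row is matched to all authors rows instead of just its own

Fix: Add ON c.author_id = p.id to the JOIN

Corrected query:
SELECT c.id, p.name, c.sales FROM authors p JOIN novels c ON c.author_id = p.id

Result:
id | name    | sales
---+---------+------
1  | Tolkien | 24358
2  | Orwell  | 79623
3  | Tolkien | 26880
4  | Tolkien | 44086
5  | Orwell  | 2150 
6  | Tolkien | 39611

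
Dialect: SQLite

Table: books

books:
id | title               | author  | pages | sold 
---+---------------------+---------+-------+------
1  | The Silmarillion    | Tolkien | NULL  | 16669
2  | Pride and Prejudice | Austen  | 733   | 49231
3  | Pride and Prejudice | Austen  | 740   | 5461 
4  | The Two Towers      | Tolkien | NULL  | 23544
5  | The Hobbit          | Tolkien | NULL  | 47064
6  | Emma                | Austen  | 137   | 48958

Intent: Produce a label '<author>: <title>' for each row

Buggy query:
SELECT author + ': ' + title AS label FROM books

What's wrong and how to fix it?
Bug: '+' is numeric addition; on text columns SQLite converts them to 0 instead of concatenating

Fix: Use the || operator for string concatenation

Corrected query:
SELECT author || ': ' || title AS label FROM books

Result:
label                      
---------------------------
Tolkien: The Silmarillion  
Austen: Pride and Prejudice
Austen: Pride and Prejudice
Tolkien: The Two Towers    
Tolkien: The Hobbit        
Austen: Emma               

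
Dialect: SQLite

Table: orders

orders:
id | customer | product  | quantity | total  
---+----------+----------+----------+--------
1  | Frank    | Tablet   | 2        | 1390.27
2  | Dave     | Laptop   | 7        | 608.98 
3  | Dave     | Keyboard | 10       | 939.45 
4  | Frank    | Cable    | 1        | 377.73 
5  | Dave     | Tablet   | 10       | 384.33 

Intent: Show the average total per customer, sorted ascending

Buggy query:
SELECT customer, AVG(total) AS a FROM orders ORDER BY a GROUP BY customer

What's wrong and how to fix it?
Bug: GROUP BY must precede ORDER BY

Fix: Move ORDER BY to the end, after GROUP BY

Corrected query:
SELECT customer, AVG(total) AS a FROM orders GROUP BY customer ORDER BY a

Result:
customer | a         
---------+-----------
Dave     | 644.253333
Frank    | 884       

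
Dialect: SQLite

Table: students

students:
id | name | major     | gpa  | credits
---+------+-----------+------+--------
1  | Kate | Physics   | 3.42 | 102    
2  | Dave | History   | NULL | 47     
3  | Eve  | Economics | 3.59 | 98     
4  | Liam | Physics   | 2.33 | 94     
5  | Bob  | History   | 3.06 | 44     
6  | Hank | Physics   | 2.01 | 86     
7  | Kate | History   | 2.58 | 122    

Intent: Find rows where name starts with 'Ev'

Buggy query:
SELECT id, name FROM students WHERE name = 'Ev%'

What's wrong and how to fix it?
Bug: '=' compares the literal string including the % character; pattern matching needs LIKE

Fix: Use LIKE for wildcard pattern matching

Corrected query:
SELECT id, name FROM students WHERE name LIKE 'Ev%'

Result:
id | name
---+-----
3  | Eve 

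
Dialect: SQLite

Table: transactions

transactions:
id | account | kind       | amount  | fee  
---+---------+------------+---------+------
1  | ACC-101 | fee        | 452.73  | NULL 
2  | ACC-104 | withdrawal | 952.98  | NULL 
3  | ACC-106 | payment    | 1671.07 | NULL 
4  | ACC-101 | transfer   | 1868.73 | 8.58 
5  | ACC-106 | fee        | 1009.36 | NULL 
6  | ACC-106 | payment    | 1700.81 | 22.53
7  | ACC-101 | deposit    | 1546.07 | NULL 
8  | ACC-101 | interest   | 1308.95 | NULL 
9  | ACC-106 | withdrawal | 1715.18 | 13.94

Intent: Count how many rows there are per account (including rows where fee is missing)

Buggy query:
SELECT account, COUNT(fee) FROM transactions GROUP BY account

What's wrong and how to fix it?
Bug: COUNT(column) counts non-NULL values only; rows with NULL fee aren't counted

Fix: Use COUNT(*) to count all rows regardless of NULL

Corrected query:
SELECT account, COUNT(*) FROM transactions GROUP BY account

Result:
account | COUNT(*)
--------+---------
ACC-101 | 4       
ACC-104 | 1       
ACC-106 | 4       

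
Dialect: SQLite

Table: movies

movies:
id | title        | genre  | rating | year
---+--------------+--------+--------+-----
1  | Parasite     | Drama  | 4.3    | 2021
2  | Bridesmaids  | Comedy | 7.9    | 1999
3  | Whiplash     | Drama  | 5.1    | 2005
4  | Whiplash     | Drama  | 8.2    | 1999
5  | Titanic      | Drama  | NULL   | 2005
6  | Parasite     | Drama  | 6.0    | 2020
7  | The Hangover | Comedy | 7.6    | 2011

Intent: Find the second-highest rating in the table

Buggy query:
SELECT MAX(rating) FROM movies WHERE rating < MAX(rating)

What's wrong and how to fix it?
Bug: The inner MAX is an aggregate inside WHERE, which is not allowed

Fix: Put the inner MAX in a scalar subquery

Corrected query:
SELECT MAX(rating) FROM movies WHERE rating < (SELECT MAX(rating) FROM movies)

Result:
MAX(rating)
-----------
7.9        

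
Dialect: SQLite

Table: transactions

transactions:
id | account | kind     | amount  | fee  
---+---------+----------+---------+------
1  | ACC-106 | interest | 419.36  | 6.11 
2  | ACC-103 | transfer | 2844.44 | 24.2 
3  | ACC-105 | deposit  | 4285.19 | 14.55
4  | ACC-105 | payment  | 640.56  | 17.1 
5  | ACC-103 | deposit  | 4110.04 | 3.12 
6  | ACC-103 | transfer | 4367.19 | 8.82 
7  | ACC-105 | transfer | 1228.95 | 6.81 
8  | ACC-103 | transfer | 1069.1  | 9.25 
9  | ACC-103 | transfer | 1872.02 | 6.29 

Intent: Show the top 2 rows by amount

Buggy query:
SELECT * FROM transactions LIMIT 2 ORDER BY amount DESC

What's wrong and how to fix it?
Bug: ORDER BY cannot follow LIMIT; LIMIT is the final clause

Fix: Swap the clauses: ORDER BY first, then LIMIT

Corrected query:
SELECT * FROM transactions ORDER BY amount DESC LIMIT 2

Result:
id | account | kind     | amount  | fee  
---+---------+----------+---------+------
6  | ACC-103 | transfer | 4367.19 | 8.82 
3  | ACC-105 | deposit  | 4285.19 | 14.55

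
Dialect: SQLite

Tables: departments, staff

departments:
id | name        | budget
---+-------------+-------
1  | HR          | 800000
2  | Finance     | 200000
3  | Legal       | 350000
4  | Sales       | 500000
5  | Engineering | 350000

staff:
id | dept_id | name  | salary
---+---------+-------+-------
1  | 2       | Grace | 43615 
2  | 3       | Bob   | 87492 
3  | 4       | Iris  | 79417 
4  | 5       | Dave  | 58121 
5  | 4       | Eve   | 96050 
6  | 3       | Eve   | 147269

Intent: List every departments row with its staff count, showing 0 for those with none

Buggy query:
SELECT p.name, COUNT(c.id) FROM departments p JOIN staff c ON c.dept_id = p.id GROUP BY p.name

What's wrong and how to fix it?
Bug: INNER JOIN drops departments rows that have no matching staff rows

Fix: Switch to LEFT JOIN to retain unmatched parent rows

Corrected query:
SELECT p.name, COUNT(c.id) FROM departments p LEFT JOIN staff c ON c.dept_id = p.id GROUP BY p.name

Result:
name        | COUNT(c.id)
------------+------------
Engineering | 1          
Finance     | 1          
HR          | 0          
Legal       | 2          
Sales       | 2          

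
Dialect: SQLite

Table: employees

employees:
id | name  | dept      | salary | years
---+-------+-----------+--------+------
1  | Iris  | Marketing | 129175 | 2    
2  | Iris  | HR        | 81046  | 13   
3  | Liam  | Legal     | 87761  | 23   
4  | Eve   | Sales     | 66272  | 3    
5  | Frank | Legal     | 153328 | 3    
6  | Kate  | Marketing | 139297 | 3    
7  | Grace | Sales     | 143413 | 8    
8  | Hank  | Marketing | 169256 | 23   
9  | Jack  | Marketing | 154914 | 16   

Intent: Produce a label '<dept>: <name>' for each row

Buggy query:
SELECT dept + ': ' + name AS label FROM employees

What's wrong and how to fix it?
Bug: SQLite uses || for string concatenation; + coerces text to numbers (yielding 0)

Fix: Use the || operator for string concatenation

Corrected query:
SELECT dept || ': ' || name AS label FROM employees

Result:
label          
---------------
Marketing: Iris
HR: Iris       
Legal: Liam    
Sales: Eve     
Legal: Frank   
Marketing: Kate
Sales: Grace   
Marketing: Hank
Marketing: Jack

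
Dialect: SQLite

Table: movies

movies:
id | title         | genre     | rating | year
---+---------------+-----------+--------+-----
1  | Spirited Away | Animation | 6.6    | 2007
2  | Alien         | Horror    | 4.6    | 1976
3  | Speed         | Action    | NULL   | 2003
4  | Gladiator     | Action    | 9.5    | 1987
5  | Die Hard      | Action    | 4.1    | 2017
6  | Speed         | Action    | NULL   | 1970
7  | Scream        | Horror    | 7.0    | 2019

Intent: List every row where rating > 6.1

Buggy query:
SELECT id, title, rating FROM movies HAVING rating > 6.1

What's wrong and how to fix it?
Bug: This is a non-aggregate query (no GROUP BY, no aggregates), so in SQLite the HAVING clause is invalid here; a row-level condition belongs in WHERE

Fix: Use WHERE for row-level filtering

Corrected query:
SELECT id, title, rating FROM movies WHERE rating > 6.1

Result:
id | title         | rating
---+---------------+-------
1  | Spirited Away | 6.6   
4  | Gladiator     | 9.5   
7  | Scream        | 7     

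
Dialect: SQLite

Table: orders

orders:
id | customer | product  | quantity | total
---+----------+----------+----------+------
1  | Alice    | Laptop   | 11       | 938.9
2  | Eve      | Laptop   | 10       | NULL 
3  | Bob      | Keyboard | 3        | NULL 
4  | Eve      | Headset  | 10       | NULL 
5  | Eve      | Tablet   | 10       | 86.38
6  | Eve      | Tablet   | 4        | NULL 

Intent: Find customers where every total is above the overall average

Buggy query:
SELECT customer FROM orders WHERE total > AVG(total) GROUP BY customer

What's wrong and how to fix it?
Bug: WHERE evaluates per row before aggregation, so AVG() is unavailable

Fix: Compute the overall average in a scalar subquery and compare each group's MIN against it in HAVING

Corrected query:
SELECT customer FROM orders GROUP BY customer HAVING MIN(total) > (SELECT AVG(total) FROM orders)

Result:
customer
--------
Alice   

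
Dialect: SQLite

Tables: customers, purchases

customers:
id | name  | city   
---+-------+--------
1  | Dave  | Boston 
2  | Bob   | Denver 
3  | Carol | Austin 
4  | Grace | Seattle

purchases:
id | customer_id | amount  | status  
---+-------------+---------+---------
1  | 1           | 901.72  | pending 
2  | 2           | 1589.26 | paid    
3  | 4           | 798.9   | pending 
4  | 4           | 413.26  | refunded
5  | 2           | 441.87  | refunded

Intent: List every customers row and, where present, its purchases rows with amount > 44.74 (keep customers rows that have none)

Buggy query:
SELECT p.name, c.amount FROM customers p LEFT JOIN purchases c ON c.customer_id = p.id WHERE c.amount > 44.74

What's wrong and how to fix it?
Bug: A WHERE condition on the right-hand table after LEFT JOIN drops unmatched parents

Fix: Put 'c.amount > 44.74' in the JOIN's ON clause instead of WHERE

Corrected query:
SELECT p.name, c.amount FROM customers p LEFT JOIN purchases c ON c.customer_id = p.id AND c.amount > 44.74

Result:
name  | amount 
------+--------
Dave  | 901.72 
Bob   | 441.87 
Bob   | 1589.26
Carol | NULL   
Grace | 413.26 
Grace | 798.9  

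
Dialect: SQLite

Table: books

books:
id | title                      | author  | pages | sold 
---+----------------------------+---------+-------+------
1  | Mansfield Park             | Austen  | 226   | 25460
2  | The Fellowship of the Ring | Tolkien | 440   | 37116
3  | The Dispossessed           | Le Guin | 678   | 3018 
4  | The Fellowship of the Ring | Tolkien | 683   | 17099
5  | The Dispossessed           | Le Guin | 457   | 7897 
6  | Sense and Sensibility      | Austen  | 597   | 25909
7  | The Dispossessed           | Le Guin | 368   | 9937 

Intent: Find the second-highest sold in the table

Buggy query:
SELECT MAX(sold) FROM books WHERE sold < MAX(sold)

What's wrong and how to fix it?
Bug: The inner MAX is an aggregate inside WHERE, which is not allowed

Fix: Put the inner MAX in a scalar subquery

Corrected query:
SELECT MAX(sold) FROM books WHERE sold < (SELECT MAX(sold) FROM books)

Result:
MAX(sold)
---------
25909    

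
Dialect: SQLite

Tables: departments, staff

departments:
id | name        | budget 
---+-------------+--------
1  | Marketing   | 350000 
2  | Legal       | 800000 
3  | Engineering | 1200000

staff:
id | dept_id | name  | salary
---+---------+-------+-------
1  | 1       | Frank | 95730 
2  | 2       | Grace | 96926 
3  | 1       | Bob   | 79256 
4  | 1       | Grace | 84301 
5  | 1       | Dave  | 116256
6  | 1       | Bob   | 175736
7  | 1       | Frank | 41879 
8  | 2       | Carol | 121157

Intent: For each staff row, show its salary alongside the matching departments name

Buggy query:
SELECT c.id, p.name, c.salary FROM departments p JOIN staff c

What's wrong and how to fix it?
Bug: Missing join condition: each staff row is matched to all departments rows instead of just its own

Fix: Specify the join condition linking the foreign key to the parent id

Corrected query:
SELECT c.id, p.name, c.salary FROM departments p JOIN staff c ON c.dept_id = p.id

Result:
id | name      | salary
---+-----------+-------
1  | Marketing | 95730 
2  | Legal     | 96926 
3  | Marketing | 79256 
4  | Marketing | 84301 
5  | Marketing | 116256
6  | Marketing | 175736
7  | Marketing | 41879 
8  | Legal     | 121157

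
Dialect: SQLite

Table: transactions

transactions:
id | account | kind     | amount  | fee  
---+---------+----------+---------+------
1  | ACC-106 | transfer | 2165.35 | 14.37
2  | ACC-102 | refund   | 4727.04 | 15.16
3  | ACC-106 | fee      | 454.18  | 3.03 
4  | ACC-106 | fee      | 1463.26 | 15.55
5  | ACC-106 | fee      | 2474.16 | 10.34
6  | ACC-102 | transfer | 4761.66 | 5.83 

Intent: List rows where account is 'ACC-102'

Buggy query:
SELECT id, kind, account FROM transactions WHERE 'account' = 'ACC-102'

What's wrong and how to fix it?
Bug: Single quotes denote string literals in SQL; the column name is being compared as a constant string

Fix: Reference the column as account without single quotes

Corrected query:
SELECT id, kind, account FROM transactions WHERE account = 'ACC-102'

Result:
id | kind     | account
---+----------+--------
2  | refund   | ACC-102
6  | transfer | ACC-102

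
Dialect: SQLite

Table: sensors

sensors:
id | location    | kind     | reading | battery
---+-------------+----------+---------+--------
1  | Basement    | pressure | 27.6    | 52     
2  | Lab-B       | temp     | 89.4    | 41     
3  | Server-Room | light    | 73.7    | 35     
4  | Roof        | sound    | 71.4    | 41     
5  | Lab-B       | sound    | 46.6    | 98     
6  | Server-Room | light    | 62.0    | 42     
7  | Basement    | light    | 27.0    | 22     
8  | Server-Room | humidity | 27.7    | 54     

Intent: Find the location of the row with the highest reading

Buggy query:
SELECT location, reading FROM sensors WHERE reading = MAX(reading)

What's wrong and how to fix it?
Bug: WHERE is evaluated per row; an aggregate over the whole table isn't defined there

Fix: Use a subquery: WHERE reading = (SELECT MAX(reading) FROM sensors)

Corrected query:
SELECT location, reading FROM sensors WHERE reading = (SELECT MAX(reading) FROM sensors)

Result:
location | reading
---------+--------
Lab-B    | 89.4   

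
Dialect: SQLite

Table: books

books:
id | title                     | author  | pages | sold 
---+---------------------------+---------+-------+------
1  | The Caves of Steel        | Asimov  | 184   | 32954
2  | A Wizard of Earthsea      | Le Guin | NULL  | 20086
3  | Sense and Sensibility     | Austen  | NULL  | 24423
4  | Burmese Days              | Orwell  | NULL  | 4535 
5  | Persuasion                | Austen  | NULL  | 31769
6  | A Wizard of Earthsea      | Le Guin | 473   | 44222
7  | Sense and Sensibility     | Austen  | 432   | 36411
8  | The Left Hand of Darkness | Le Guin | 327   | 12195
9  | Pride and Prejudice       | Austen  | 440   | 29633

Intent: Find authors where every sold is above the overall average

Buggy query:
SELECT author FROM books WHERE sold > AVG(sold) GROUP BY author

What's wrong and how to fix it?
Bug: WHERE evaluates per row before aggregation, so AVG() is unavailable

Fix: Compute the overall average in a scalar subquery and compare each group's MIN against it in HAVING

Corrected query:
SELECT author FROM books GROUP BY author HAVING MIN(sold) > (SELECT AVG(sold) FROM books)

Result:
author
------
Asimov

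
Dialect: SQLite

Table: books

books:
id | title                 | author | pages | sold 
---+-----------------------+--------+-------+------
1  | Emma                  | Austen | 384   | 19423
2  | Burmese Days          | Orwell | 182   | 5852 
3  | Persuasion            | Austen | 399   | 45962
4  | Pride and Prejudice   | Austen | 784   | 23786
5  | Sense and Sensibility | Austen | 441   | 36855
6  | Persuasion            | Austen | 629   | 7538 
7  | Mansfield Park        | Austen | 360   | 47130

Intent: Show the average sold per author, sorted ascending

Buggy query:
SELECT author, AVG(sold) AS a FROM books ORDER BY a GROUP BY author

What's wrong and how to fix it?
Bug: GROUP BY must precede ORDER BY

Fix: Move ORDER BY to the end, after GROUP BY

Corrected query:
SELECT author, AVG(sold) AS a FROM books GROUP BY author ORDER BY a

Result:
author | a           
-------+-------------
Orwell | 5852        
Austen | 30115.666667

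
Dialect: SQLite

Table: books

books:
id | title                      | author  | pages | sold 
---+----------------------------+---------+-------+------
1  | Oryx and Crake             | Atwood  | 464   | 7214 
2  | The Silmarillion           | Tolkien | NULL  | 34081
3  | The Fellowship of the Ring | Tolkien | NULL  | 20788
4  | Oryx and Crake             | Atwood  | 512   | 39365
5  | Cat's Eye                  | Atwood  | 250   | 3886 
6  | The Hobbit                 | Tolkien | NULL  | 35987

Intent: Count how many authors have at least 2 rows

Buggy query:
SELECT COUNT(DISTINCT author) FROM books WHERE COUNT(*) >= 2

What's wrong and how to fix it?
Bug: COUNT(*) cannot appear in WHERE; the per-group count doesn't exist yet

Fix: Group first with HAVING COUNT(*) >= 2, then COUNT the resulting groups

Corrected query:
SELECT COUNT(*) FROM (SELECT author FROM books GROUP BY author HAVING COUNT(*) >= 2)

Result:
COUNT(*)
--------
2       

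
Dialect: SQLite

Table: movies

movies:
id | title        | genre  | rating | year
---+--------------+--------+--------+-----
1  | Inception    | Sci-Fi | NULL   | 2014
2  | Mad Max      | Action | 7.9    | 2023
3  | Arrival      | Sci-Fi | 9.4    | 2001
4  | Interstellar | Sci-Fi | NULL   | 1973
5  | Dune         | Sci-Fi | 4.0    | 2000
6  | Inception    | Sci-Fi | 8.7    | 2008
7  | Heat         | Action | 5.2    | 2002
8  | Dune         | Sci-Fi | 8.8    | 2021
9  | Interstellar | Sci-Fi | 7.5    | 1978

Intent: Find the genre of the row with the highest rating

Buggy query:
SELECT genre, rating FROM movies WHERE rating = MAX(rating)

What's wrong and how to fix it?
Bug: WHERE is evaluated per row; an aggregate over the whole table isn't defined there

Fix: Wrap MAX in a scalar subquery so WHERE compares against a single value

Corrected query:
SELECT genre, rating FROM movies WHERE rating = (SELECT MAX(rating) FROM movies)

Result:
genre  | rating
-------+-------
Sci-Fi | 9.4   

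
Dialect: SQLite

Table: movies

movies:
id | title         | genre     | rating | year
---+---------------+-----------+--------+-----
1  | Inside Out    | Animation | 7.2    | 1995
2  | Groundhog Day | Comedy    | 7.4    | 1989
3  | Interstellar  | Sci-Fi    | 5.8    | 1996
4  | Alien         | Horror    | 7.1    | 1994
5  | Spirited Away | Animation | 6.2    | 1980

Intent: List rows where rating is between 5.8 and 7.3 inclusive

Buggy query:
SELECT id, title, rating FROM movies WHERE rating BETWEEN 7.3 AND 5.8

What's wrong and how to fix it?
Bug: The bounds are reversed; BETWEEN a AND b requires a <= b to match anything

Fix: Write BETWEEN 5.8 AND 7.3

Corrected query:
SELECT id, title, rating FROM movies WHERE rating BETWEEN 5.8 AND 7.3

Result:
id | title         | rating
---+---------------+-------
1  | Inside Out    | 7.2   
3  | Interstellar  | 5.8   
4  | Alien         | 7.1   
5  | Spirited Away | 6.2   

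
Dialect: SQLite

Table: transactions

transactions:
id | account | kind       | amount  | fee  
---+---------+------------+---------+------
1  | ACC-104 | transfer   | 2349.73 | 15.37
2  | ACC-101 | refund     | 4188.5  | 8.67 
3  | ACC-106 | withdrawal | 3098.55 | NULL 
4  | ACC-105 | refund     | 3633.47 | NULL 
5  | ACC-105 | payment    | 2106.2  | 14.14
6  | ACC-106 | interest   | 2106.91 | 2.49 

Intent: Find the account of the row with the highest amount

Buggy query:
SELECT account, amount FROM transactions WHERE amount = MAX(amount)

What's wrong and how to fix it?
Bug: WHERE is evaluated per row; an aggregate over the whole table isn't defined there

Fix: Use a subquery: WHERE amount = (SELECT MAX(amount) FROM transactions)

Corrected query:
SELECT account, amount FROM transactions WHERE amount = (SELECT MAX(amount) FROM transactions)

Result:
account | amount
--------+-------
ACC-101 | 4188.5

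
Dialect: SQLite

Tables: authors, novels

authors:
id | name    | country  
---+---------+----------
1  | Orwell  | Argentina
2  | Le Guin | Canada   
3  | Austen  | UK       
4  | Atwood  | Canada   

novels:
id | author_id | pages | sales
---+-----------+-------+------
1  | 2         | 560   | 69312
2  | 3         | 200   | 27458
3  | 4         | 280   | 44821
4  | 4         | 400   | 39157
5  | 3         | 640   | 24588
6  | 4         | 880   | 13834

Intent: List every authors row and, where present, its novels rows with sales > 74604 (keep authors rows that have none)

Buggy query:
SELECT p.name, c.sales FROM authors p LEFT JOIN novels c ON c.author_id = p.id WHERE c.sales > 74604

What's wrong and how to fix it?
Bug: Filtering c.sales in WHERE discards the NULL rows produced by LEFT JOIN, turning it into an inner join

Fix: Put 'c.sales > 74604' in the JOIN's ON clause instead of WHERE

Corrected query:
SELECT p.name, c.sales FROM authors p LEFT JOIN novels c ON c.author_id = p.id AND c.sales > 74604

Result:
name    | sales
--------+------
Orwell  | NULL 
Le Guin | NULL 
Austen  | NULL 
Atwood  | NULL 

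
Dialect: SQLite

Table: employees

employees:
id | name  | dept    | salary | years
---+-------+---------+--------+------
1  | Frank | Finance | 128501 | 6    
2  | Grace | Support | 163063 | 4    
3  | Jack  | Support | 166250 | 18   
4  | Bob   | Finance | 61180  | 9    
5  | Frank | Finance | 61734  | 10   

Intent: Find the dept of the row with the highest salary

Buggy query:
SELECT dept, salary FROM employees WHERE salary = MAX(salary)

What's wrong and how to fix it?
Bug: MAX(salary) is an aggregate and cannot be used directly in WHERE

Fix: Wrap MAX in a scalar subquery so WHERE compares against a single value

Corrected query:
SELECT dept, salary FROM employees WHERE salary = (SELECT MAX(salary) FROM employees)

Result:
dept    | salary
--------+-------
Support | 166250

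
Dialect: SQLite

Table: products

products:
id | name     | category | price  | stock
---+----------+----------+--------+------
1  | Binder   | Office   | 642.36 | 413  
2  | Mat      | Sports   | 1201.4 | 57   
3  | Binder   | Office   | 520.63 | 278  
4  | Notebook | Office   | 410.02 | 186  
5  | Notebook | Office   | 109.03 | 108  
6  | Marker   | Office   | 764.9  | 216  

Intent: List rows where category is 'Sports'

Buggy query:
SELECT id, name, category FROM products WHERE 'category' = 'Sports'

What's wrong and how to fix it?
Bug: 'category' in single quotes is a string literal, not the column; the comparison is literal-vs-literal and never true

Fix: Remove the quotes around the column name (or use double quotes for an identifier)

Corrected query:
SELECT id, name, category FROM products WHERE category = 'Sports'

Result:
id | name | category
---+------+---------
2  | Mat  | Sports  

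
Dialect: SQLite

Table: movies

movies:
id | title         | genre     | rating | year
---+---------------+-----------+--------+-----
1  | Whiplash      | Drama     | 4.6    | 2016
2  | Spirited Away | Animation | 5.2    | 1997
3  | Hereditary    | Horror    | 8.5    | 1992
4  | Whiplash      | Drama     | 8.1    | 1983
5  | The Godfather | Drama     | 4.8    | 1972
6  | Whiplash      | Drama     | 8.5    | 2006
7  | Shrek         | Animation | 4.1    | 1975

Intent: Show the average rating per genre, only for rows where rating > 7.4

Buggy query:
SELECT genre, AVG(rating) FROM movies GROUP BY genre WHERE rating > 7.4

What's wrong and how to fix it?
Bug: WHERE cannot follow GROUP BY

Fix: Move the WHERE clause before GROUP BY

Corrected query:
SELECT genre, AVG(rating) FROM movies WHERE rating > 7.4 GROUP BY genre

Result:
genre  | AVG(rating)
-------+------------
Drama  | 8.3        
Horror | 8.5        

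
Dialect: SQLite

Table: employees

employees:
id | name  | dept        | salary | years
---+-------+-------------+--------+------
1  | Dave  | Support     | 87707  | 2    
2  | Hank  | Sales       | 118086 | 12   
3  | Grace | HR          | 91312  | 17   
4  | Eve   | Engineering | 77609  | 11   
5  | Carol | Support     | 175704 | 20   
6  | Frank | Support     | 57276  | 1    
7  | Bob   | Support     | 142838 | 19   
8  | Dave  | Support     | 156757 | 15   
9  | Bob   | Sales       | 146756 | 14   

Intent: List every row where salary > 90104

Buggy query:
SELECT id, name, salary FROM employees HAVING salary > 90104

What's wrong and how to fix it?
Bug: This is a non-aggregate query (no GROUP BY, no aggregates), so in SQLite the HAVING clause is invalid here; a row-level condition belongs in WHERE

Fix: Replace HAVING with WHERE since the condition applies to individual rows

Corrected query:
SELECT id, name, salary FROM employees WHERE salary > 90104

Result:
id | name  | salary
---+-------+-------
2  | Hank  | 118086
3  | Grace | 91312 
5  | Carol | 175704
7  | Bob   | 142838
8  | Dave  | 156757
9  | Bob   | 146756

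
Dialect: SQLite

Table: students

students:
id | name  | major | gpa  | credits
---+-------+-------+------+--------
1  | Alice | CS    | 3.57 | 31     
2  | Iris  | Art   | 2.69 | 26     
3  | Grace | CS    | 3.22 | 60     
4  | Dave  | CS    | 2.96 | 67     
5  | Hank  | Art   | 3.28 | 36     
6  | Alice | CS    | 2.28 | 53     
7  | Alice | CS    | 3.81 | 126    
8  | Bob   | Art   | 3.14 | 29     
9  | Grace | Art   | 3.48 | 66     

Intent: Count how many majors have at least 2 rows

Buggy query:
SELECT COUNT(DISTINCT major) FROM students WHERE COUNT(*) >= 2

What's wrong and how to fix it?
Bug: COUNT(*) cannot appear in WHERE; the per-group count doesn't exist yet

Fix: Use a subquery that GROUPs and filters with HAVING, then count its rows

Corrected query:
SELECT COUNT(*) FROM (SELECT major FROM students GROUP BY major HAVING COUNT(*) >= 2)

Result:
COUNT(*)
--------
2       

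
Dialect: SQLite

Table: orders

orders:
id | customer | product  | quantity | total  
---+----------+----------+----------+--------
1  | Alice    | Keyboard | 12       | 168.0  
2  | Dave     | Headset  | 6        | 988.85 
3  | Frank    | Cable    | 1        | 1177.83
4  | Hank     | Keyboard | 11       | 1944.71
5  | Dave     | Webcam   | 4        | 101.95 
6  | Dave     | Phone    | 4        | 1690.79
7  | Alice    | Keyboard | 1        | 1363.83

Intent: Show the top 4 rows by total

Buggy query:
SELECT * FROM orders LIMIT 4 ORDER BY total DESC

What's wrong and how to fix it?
Bug: ORDER BY cannot follow LIMIT; LIMIT is the final clause

Fix: Swap the clauses: ORDER BY first, then LIMIT

Corrected query:
SELECT * FROM orders ORDER BY total DESC LIMIT 4

Result:
id | customer | product  | quantity | total  
---+----------+----------+----------+--------
4  | Hank     | Keyboard | 11       | 1944.71
6  | Dave     | Phone    | 4        | 1690.79
7  | Alice    | Keyboard | 1        | 1363.83
3  | Frank    | Cable    | 1        | 1177.83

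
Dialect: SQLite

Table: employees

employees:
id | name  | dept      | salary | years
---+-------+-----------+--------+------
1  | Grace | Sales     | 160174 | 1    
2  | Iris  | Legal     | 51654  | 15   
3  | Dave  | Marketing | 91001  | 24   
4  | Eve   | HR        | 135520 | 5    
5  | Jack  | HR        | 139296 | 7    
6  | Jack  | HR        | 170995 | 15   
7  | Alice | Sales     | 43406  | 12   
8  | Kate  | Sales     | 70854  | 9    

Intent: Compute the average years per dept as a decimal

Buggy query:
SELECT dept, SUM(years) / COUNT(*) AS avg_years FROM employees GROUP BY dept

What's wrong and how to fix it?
Bug: Both operands are integers, so '/' performs integer division and truncates

Fix: Cast one side to REAL so the division keeps the fractional part

Corrected query:
SELECT dept, SUM(years) * 1.0 / COUNT(*) AS avg_years FROM employees GROUP BY dept

Result:
dept      | avg_years
----------+----------
HR        | 9        
Legal     | 15       
Marketing | 24       
Sales     | 7.333333 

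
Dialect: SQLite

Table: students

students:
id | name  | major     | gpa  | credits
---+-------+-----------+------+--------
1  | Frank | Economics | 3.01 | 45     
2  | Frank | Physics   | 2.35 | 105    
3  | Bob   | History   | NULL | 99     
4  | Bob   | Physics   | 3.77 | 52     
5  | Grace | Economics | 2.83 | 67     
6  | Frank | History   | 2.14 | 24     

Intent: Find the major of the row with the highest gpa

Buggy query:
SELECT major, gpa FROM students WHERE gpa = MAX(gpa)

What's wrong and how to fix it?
Bug: MAX(gpa) is an aggregate and cannot be used directly in WHERE

Fix: Wrap MAX in a scalar subquery so WHERE compares against a single value

Corrected query:
SELECT major, gpa FROM students WHERE gpa = (SELECT MAX(gpa) FROM students)

Result:
major   | gpa 
--------+-----
Physics | 3.77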